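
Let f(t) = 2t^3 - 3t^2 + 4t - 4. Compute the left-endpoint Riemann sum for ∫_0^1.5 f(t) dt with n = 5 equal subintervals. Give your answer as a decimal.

Δt = (1.5 − 0)/5 = 0.3.
Left endpoints: 0, 0.3, 0.6, 0.9, 1.2.
f(0) = -4, f(0.3) = -3.016, f(0.6) = -2.248, f(0.9) = -1.372, f(1.2) = -0.064.
Sum = Δt · [f(0) + f(0.3) + f(0.6) + f(0.9) + f(1.2)].
Sum = -3.21.

-3.21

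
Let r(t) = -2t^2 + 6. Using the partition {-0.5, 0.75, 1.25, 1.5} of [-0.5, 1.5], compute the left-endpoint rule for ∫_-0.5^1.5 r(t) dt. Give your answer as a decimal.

10.03125

Subinterval widths: 1.25, 0.5, 0.25.
Left endpoints: -0.5, 0.75, 1.25.
r(-0.5) = 5.5, r(0.75) = 4.875, r(1.25) = 2.875.
Sum = Σ Δt_i · r(t_i).
Sum = 10.03125.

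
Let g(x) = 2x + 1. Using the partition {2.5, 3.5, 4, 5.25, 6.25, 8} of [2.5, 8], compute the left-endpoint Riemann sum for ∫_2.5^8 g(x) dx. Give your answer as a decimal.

56.375

Subinterval widths: 1, 0.5, 1.25, 1, 1.75.
Left endpoints: 2.5, 3.5, 4, 5.25, 6.25.
g(2.5) = 6, g(3.5) = 8, g(4) = 9, g(5.25) = 11.5, g(6.25) = 13.5.
Sum = Σ Δx_i · g(x_i).
Sum = 56.375.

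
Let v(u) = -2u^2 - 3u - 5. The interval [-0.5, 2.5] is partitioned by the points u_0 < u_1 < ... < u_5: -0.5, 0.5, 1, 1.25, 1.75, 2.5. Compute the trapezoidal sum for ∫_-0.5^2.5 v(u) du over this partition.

Subinterval widths: 1, 0.5, 0.25, 0.5, 0.75.
v(-0.5) = -4, v(0.5) = -7, v(1) = -10, v(1.25) = -11.875, v(1.75) = -16.375, v(2.5) = -25.
On each subinterval the trapezoid contributes (Δu_i/2)·[v(u_{i-1}) + v(u_i)].
Sum = -35.0625.

-35.0625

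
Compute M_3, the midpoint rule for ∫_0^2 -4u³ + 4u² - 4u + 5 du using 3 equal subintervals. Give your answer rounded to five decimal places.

Δu = (2 − 0)/3 = 2/3.
Midpoints: 1/3, 1, 5/3.
f(1/3) = 107/27, f(1) = 1, f(5/3) = -245/27.
Sum = Δu · [f(1/3) + f(1) + f(5/3)].
Sum ≈ -2.74074.

-2.74074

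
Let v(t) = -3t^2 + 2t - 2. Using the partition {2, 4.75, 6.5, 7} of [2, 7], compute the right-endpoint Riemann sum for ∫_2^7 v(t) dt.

Subinterval widths: 2.75, 1.75, 0.5.
Right endpoints: 4.75, 6.5, 7.
v(4.75) = -60.1875, v(6.5) = -115.75, v(7) = -135.
Sum = Σ Δt_i · v(t_i).
Sum = -435.578125.

-435.578125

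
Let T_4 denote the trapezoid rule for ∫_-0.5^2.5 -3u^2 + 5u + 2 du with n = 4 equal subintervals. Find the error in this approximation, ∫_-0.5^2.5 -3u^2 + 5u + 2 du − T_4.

Exact integral: ∫_-0.5^2.5 f(u) du = 5.25.
T_4 = 4.40625.
Error = 5.25 − 4.40625 = 0.84375.

0.84375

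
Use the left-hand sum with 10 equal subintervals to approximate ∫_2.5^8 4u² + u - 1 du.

Δu = (8 − 2.5)/10 = 0.55.
Left endpoints: 2.5, 3.05, 3.6, 4.15, 4.7, 5.25, 5.8, 6.35, 6.9, 7.45.
f(2.5) = 26.5, f(3.05) = 39.26, f(3.6) = 54.44, f(4.15) = 72.04, f(4.7) = 92.06, f(5.25) = 114.5, f(5.8) = 139.36, f(6.35) = 166.64, f(6.9) = 196.34, f(7.45) = 228.46.
Sum = Δu · [f(2.5) + f(3.05) + f(3.6) + ...].
Sum = 621.28.

621.28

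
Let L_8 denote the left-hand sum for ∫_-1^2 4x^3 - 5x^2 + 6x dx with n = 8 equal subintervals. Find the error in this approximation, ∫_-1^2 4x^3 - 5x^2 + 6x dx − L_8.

7.2421875

Exact integral: ∫_-1^2 f(x) dx = 9.
L_8 = 1.7578125.
Error = 9 − 1.7578125 = 7.2421875.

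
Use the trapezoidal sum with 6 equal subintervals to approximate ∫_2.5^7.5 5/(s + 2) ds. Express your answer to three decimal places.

Δs = (7.5 − 2.5)/6 = 5/6.
f(2.5) = 10/9, f(10/3) = 0.9375, f(25/6) = 30/37, f(5) = 5/7, f(35/6) = 30/47, f(20/3) = 15/26, f(7.5) = 10/19.
T_6 = (Δs/2)·[f(s_0) + 2f(s_1) + ... + 2f(s_{5}) + f(s_6)].
Sum ≈ 3.747.

3.747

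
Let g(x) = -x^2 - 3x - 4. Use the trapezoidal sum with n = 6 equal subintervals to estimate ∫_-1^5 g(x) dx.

-103

Δx = (5 − (-1))/6 = 1.
g(-1) = -2, g(0) = -4, g(1) = -8, g(2) = -14, g(3) = -22, g(4) = -32, g(5) = -44.
T_6 = (Δx/2)·[g(x_0) + 2g(x_1) + ... + 2g(x_{5}) + g(x_6)].
Sum = -103.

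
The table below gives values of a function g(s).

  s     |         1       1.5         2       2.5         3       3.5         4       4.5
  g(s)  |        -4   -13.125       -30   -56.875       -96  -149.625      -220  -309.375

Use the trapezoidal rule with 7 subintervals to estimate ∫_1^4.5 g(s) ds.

Δs = 0.5.
T_7 = (0.5/2)·[(-4) + 2·(-13.125) + 2·(-30) + 2·(-56.875) + 2·(-96) + 2·(-149.625) + 2·(-220) + (-309.375)] = -361.15625.

-361.15625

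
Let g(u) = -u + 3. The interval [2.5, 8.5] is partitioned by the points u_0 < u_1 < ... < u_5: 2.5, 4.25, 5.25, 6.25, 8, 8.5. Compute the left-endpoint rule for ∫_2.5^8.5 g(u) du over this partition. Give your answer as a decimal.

-10.8125

Subinterval widths: 1.75, 1, 1, 1.75, 0.5.
Left endpoints: 2.5, 4.25, 5.25, 6.25, 8.
g(2.5) = 0.5, g(4.25) = -1.25, g(5.25) = -2.25, g(6.25) = -3.25, g(8) = -5.
Sum = Σ Δu_i · g(u_i).
Sum = -10.8125.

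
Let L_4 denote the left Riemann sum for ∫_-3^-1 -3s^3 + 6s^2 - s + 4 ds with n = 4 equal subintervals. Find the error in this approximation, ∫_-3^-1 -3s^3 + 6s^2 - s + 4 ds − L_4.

-34

Exact integral: ∫_-3^-1 f(s) ds = 124.
L_4 = 158.
Error = 124 − 158 = -34.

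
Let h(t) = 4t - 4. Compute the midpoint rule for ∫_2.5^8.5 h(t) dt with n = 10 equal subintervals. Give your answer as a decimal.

108

Δt = (8.5 − 2.5)/10 = 0.6.
Midpoints: 2.8, 3.4, 4, 4.6, 5.2, 5.8, 6.4, 7, 7.6, 8.2.
h(2.8) = 7.2, h(3.4) = 9.6, h(4) = 12, h(4.6) = 14.4, h(5.2) = 16.8, h(5.8) = 19.2, h(6.4) = 21.6, h(7) = 24, h(7.6) = 26.4, h(8.2) = 28.8.
Sum = Δt · [h(2.8) + h(3.4) + h(4) + ...].
Sum = 108.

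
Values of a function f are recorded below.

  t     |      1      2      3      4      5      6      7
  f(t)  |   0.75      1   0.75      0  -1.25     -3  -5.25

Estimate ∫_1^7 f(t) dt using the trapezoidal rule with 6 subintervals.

Δt = 1.
T_6 = (1/2)·[0.75 + 2·1 + 2·0.75 + 2·0 + 2·(-1.25) + 2·(-3) + (-5.25)] = -4.75.

-4.75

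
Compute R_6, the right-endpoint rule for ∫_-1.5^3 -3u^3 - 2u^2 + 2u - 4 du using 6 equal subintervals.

Δu = (3 − (-1.5))/6 = 0.75.
Right endpoints: -0.75, 0, 0.75, 1.5, 2.25, 3.
f(-0.75) = -5.359375, f(0) = -4, f(0.75) = -4.890625, f(1.5) = -15.625, f(2.25) = -43.796875, f(3) = -97.
Sum = Δu · [f(-0.75) + f(0) + f(0.75) + ...].
Sum = -128.00390625.

-128.00390625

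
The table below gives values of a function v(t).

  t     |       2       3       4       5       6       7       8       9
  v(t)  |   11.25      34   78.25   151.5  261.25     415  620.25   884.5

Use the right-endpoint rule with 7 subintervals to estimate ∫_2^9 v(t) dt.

2444.75

Δt = 1.
Sum = 1·[34 + 78.25 + 151.5 + 261.25 + 415 + 620.25 + 884.5] = 2444.75.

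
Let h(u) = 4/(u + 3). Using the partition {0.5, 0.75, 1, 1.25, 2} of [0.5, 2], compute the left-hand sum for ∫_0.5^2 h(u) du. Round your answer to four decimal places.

Subinterval widths: 0.25, 0.25, 0.25, 0.75.
Left endpoints: 0.5, 0.75, 1, 1.25.
h(0.5) = 8/7, h(0.75) = 16/15, h(1) = 1, h(1.25) = 16/17.
Sum = Σ Δu_i · h(u_i).
Sum ≈ 1.5083.

1.5083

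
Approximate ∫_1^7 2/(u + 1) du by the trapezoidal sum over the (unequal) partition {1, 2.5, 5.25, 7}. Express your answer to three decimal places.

2.903

Subinterval widths: 1.5, 2.75, 1.75.
f(1) = 1, f(2.5) = 4/7, f(5.25) = 0.32, f(7) = 0.25.
On each subinterval the trapezoid contributes (Δu_i/2)·[f(u_{i-1}) + f(u_i)].
Sum ≈ 2.903.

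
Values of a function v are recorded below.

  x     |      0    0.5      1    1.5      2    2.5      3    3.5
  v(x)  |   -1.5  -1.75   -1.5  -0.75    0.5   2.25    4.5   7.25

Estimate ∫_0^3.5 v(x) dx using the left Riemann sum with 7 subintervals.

0.875

Δx = 0.5.
Sum = 0.5·[(-1.5) + (-1.75) + (-1.5) + (-0.75) + 0.5 + 2.25 + 4.5] = 0.875.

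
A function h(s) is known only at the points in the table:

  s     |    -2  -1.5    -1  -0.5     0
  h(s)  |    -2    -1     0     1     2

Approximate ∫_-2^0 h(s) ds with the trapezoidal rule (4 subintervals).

Δs = 0.5.
T_4 = (0.5/2)·[(-2) + 2·(-1) + 2·0 + 2·1 + 2] = 0.

0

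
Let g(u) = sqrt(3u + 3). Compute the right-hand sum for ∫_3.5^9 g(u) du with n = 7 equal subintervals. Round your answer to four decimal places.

Δu = (9 − 3.5)/7 = 11/14.
Right endpoints: 30/7, 71/14, 41/7, 93/14, 52/7, 115/14, 9.
g(30/7) ≈ 3.9821, g(71/14) ≈ 4.2678, g(41/7) ≈ 4.5356, g(93/14) ≈ 4.7884, g(52/7) ≈ 5.0285, g(115/14) ≈ 5.2576, g(9) ≈ 5.4772.
Sum = Δu · [g(30/7) + g(71/14) + g(41/7) + ...].
Sum ≈ 26.1935.

26.1935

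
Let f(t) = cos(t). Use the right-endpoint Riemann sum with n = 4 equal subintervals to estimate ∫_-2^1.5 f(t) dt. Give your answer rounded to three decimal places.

Δt = (1.5 − (-2))/4 = 0.875.
Right endpoints: -1.125, -0.25, 0.625, 1.5.
f(-1.125) ≈ 0.431, f(-0.25) ≈ 0.969, f(0.625) ≈ 0.811, f(1.5) ≈ 0.071.
Sum = Δt · [f(-1.125) + f(-0.25) + f(0.625) + f(1.5)].
Sum ≈ 1.997.

1.997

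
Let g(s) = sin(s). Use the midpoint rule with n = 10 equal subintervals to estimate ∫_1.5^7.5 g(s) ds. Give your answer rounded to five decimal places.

-0.28008

Δs = (7.5 − 1.5)/10 = 0.6.
Midpoints: 1.8, 2.4, 3, 3.6, 4.2, 4.8, 5.4, 6, 6.6, 7.2.
g(1.8) ≈ 0.97385, g(2.4) ≈ 0.67546, g(3) ≈ 0.14112, g(3.6) ≈ -0.44252, g(4.2) ≈ -0.87158, g(4.8) ≈ -0.99616, g(5.4) ≈ -0.77276, g(6) ≈ -0.27942, g(6.6) ≈ 0.31154, g(7.2) ≈ 0.79367.
Sum = Δs · [g(1.8) + g(2.4) + g(3) + ...].
Sum ≈ -0.28008.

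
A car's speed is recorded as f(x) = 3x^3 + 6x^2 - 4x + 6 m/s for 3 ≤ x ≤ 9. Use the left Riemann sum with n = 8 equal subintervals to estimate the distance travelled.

Δx = (9 − 3)/8 = 0.75.
Left endpoints: 3, 3.75, 4.5, 5.25, 6, 6.75, 7.5, 8.25.
f(3) = 129, f(3.75) = 233.578125, f(4.5) = 382.875, f(5.25) = 584.484375, f(6) = 846, f(6.75) = 1175.015625, f(7.5) = 1579.125, f(8.25) = 2065.921875.
Sum = Δx · [f(3) + f(3.75) + f(4.5) + ...].
Sum = 5247.

5247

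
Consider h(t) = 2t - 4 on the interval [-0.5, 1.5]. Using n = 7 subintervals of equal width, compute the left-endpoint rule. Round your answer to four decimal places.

-6.5714

Δt = (1.5 − (-0.5))/7 = 2/7.
Left endpoints: -0.5, -3/14, 1/14, 5/14, 9/14, 13/14, 17/14.
h(-0.5) = -5, h(-3/14) = -31/7, h(1/14) = -27/7, h(5/14) = -23/7, h(9/14) = -19/7, h(13/14) = -15/7, h(17/14) = -11/7.
Sum = Δt · [h(-0.5) + h(-3/14) + h(1/14) + ...].
Sum ≈ -6.5714.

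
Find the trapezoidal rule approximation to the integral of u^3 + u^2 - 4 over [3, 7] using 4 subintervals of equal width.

Δu = (7 − 3)/4 = 1.
f(3) = 32, f(4) = 76, f(5) = 146, f(6) = 248, f(7) = 388.
T_4 = (Δu/2)·[f(u_0) + 2f(u_1) + 2f(u_2) + 2f(u_3) + f(u_4)].
Sum = 680.

680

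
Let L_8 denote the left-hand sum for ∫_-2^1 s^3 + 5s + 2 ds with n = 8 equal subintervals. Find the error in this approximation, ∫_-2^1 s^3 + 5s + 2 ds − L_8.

4.60546875

Exact integral: ∫_-2^1 f(s) ds = -5.25.
L_8 = -9.85546875.
Error = -5.25 − (-9.85546875) = 4.60546875.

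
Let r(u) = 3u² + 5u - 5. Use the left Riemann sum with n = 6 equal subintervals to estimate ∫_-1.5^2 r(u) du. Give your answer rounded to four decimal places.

-7.7899

Δu = (2 − (-1.5))/6 = 7/12.
Left endpoints: -1.5, -11/12, -1/3, 0.25, 5/6, 17/12.
r(-1.5) = -5.75, r(-11/12) = -7.0625, r(-1/3) = -19/3, r(0.25) = -3.5625, r(5/6) = 1.25, r(17/12) = 389/48.
Sum = Δu · [r(-1.5) + r(-11/12) + r(-1/3) + ...].
Sum ≈ -7.7899.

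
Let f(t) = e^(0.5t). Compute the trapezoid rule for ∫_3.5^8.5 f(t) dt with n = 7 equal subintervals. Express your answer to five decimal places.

Δt = (8.5 − 3.5)/7 = 5/7.
f(3.5) ≈ 5.75460, f(59/14) ≈ 8.22471, f(69/14) ≈ 11.75508, f(79/14) ≈ 16.80083, f(89/14) ≈ 24.01243, f(99/14) ≈ 34.31952, f(109/14) ≈ 49.05083, f(8.5) ≈ 70.10541.
T_7 = (Δt/2)·[f(t_0) + 2f(t_1) + ... + 2f(t_{6}) + f(t_7)].
Sum ≈ 130.06672.

130.06672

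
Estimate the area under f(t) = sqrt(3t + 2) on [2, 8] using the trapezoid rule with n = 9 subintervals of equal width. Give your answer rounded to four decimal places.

Δt = (8 − 2)/9 = 2/3.
f(2) ≈ 2.8284, f(8/3) ≈ 3.1623, f(10/3) ≈ 3.4641, f(4) ≈ 3.7417, f(14/3) ≈ 4.0000, f(16/3) ≈ 4.2426, f(6) ≈ 4.4721, f(20/3) ≈ 4.6904, f(22/3) ≈ 4.8990, f(8) ≈ 5.0990.
T_9 = (Δt/2)·[f(t_0) + 2f(t_1) + ... + 2f(t_{8}) + f(t_9)].
Sum ≈ 24.4240.

24.4240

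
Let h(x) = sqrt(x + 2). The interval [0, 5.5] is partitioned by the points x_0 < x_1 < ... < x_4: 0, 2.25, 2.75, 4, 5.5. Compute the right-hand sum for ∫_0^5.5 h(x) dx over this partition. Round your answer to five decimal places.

12.89800

Subinterval widths: 2.25, 0.5, 1.25, 1.5.
Right endpoints: 2.25, 2.75, 4, 5.5.
h(2.25) ≈ 2.06155, h(2.75) ≈ 2.17945, h(4) ≈ 2.44949, h(5.5) ≈ 2.73861.
Sum = Σ Δx_i · h(x_i).
Sum ≈ 12.89800.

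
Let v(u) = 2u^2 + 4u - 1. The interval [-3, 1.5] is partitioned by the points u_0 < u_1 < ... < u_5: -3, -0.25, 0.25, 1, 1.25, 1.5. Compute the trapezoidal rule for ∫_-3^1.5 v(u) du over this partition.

9.375

Subinterval widths: 2.75, 0.5, 0.75, 0.25, 0.25.
v(-3) = 5, v(-0.25) = -1.875, v(0.25) = 0.125, v(1) = 5, v(1.25) = 7.125, v(1.5) = 9.5.
On each subinterval the trapezoid contributes (Δu_i/2)·[v(u_{i-1}) + v(u_i)].
Sum = 9.375.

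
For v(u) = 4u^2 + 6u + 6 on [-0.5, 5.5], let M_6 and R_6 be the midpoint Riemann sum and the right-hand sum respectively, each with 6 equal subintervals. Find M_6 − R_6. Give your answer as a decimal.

M_6 = 346.
R_6 = 430.
M_6 − R_6 = -84.

-84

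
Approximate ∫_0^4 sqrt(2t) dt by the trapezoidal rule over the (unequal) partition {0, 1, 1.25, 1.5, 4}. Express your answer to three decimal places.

7.196

Subinterval widths: 1, 0.25, 0.25, 2.5.
f(0) ≈ 0.000, f(1) ≈ 1.414, f(1.25) ≈ 1.581, f(1.5) ≈ 1.732, f(4) ≈ 2.828.
On each subinterval the trapezoid contributes (Δt_i/2)·[f(t_{i-1}) + f(t_i)].
Sum ≈ 7.196.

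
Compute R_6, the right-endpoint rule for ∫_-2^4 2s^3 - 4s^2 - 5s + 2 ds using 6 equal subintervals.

41

Δs = (4 − (-2))/6 = 1.
Right endpoints: -1, 0, 1, 2, 3, 4.
f(-1) = 1, f(0) = 2, f(1) = -5, f(2) = -8, f(3) = 5, f(4) = 46.
Sum = Δs · [f(-1) + f(0) + f(1) + ...].
Sum = 41.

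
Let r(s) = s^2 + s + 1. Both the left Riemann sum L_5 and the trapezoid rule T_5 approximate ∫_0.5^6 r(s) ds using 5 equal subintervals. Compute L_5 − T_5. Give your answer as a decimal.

L_5 = 73.755.
T_5 = 96.4425.
L_5 − T_5 = -22.6875.

-22.6875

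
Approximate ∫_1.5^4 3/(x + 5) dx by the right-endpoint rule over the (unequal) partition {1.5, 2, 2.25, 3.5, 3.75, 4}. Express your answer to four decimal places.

Subinterval widths: 0.5, 0.25, 1.25, 0.25, 0.25.
Right endpoints: 2, 2.25, 3.5, 3.75, 4.
f(2) = 3/7, f(2.25) = 12/29, f(3.5) = 6/17, f(3.75) = 12/35, f(4) = 1/3.
Sum = Σ Δx_i · f(x_i).
Sum ≈ 0.9280.

0.9280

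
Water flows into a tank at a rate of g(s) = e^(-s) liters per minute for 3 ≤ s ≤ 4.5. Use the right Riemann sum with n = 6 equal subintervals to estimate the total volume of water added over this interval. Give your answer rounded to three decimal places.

0.034

Δs = (4.5 − 3)/6 = 0.25.
Right endpoints: 3.25, 3.5, 3.75, 4, 4.25, 4.5.
g(3.25) ≈ 0.039, g(3.5) ≈ 0.030, g(3.75) ≈ 0.024, g(4) ≈ 0.018, g(4.25) ≈ 0.014, g(4.5) ≈ 0.011.
Sum = Δs · [g(3.25) + g(3.5) + g(3.75) + ...].
Sum ≈ 0.034.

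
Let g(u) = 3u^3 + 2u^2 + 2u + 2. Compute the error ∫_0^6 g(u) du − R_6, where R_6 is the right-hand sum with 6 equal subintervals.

-395

Exact integral: ∫_0^6 g(u) du = 1164.
R_6 = 1559.
Error = 1164 − 1559 = -395.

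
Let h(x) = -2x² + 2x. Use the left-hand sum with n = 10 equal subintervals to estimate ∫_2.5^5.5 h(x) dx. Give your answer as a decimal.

Δx = (5.5 − 2.5)/10 = 0.3.
Left endpoints: 2.5, 2.8, 3.1, 3.4, 3.7, 4, 4.3, 4.6, 4.9, 5.2.
h(2.5) = -7.5, h(2.8) = -10.08, h(3.1) = -13.02, h(3.4) = -16.32, h(3.7) = -19.98, h(4) = -24, h(4.3) = -28.38, h(4.6) = -33.12, h(4.9) = -38.22, h(5.2) = -43.68.
Sum = Δx · [h(2.5) + h(2.8) + h(3.1) + ...].
Sum = -70.29.

-70.29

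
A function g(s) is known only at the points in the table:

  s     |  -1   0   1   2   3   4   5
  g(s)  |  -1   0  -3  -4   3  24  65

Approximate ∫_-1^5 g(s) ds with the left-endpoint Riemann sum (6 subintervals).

19

Δs = 1.
Sum = 1·[(-1) + 0 + (-3) + (-4) + 3 + 24] = 19.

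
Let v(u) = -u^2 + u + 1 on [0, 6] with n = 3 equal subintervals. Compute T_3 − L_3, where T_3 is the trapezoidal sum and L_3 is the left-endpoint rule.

-30

T_3 = -52.
L_3 = -22.
T_3 − L_3 = -30.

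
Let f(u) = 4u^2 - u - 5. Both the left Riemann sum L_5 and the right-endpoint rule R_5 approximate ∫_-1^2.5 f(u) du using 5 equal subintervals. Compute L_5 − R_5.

L_5 = -2.94.
R_5 = 9.31.
L_5 − R_5 = -12.25.

-12.25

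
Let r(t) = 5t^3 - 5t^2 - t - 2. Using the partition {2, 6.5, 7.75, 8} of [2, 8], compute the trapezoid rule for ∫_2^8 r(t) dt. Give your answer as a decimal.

Subinterval widths: 4.5, 1.25, 0.25.
r(2) = 16, r(6.5) = 1153.375, r(7.75) = 2017.359375, r(8) = 2230.
On each subinterval the trapezoid contributes (Δt_i/2)·[r(t_{i-1}) + r(t_i)].
Sum = 5143.72265625.

5143.72265625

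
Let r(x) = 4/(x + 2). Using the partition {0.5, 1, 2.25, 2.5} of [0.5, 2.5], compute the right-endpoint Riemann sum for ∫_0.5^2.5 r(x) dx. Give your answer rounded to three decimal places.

Subinterval widths: 0.5, 1.25, 0.25.
Right endpoints: 1, 2.25, 2.5.
r(1) = 4/3, r(2.25) = 16/17, r(2.5) = 8/9.
Sum = Σ Δx_i · r(x_i).
Sum ≈ 2.065.

2.065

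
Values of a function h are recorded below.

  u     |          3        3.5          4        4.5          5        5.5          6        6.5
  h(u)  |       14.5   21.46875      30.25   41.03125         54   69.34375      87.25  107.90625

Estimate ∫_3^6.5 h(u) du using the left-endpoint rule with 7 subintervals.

158.921875

Δu = 0.5.
Sum = 0.5·[14.5 + 21.46875 + 30.25 + 41.03125 + 54 + 69.34375 + 87.25] = 158.921875.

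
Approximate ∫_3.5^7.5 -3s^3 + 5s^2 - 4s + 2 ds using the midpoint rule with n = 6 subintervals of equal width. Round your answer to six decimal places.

Δs = (7.5 − 3.5)/6 = 2/3.
Midpoints: 23/6, 4.5, 31/6, 35/6, 6.5, 43/6.
f(23/6) = -7837/72, f(4.5) = -188.125, f(31/6) = -7175/24, f(35/6) = -32161/72, f(6.5) = -636.625, f(43/6) = -874.125.
Sum = Δs · [f(23/6) + f(4.5) + f(31/6) + ...].
Sum ≈ -1702.240741.

-1702.240741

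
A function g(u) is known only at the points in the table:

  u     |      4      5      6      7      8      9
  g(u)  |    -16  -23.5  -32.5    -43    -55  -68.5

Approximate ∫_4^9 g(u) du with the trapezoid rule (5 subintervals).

Δu = 1.
T_5 = (1/2)·[(-16) + 2·(-23.5) + 2·(-32.5) + 2·(-43) + 2·(-55) + (-68.5)] = -196.25.

-196.25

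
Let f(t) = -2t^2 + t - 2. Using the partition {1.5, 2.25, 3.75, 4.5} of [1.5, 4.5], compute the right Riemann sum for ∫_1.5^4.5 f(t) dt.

Subinterval widths: 0.75, 1.5, 0.75.
Right endpoints: 2.25, 3.75, 4.5.
f(2.25) = -9.875, f(3.75) = -26.375, f(4.5) = -38.
Sum = Σ Δt_i · f(t_i).
Sum = -75.46875.

-75.46875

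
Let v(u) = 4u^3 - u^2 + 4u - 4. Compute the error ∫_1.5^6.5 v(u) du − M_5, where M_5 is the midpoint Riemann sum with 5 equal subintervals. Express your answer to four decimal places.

19.5833

Exact integral: ∫_1.5^6.5 v(u) du ≈ 1749.583333.
M_5 = 1730.
Error ≈ 1749.583333 − 1730 ≈ 19.5833.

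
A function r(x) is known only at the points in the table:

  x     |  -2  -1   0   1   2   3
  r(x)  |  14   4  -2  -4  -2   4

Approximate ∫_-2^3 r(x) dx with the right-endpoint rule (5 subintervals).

Δx = 1.
Sum = 1·[4 + (-2) + (-4) + (-2) + 4] = 0.

0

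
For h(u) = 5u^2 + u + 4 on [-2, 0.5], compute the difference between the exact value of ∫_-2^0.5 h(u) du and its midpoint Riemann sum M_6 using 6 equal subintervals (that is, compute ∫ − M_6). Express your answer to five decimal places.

Exact integral: ∫_-2^0.5 h(u) du ≈ 21.6666667.
M_6 ≈ 21.4858218.
Error ≈ 21.6666667 − 21.4858218 ≈ 0.18084.

0.18084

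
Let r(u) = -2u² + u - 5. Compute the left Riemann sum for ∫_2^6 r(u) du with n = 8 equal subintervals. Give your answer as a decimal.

Δu = (6 − 2)/8 = 0.5.
Left endpoints: 2, 2.5, 3, 3.5, 4, 4.5, 5, 5.5.
r(2) = -11, r(2.5) = -15, r(3) = -20, r(3.5) = -26, r(4) = -33, r(4.5) = -41, r(5) = -50, r(5.5) = -60.
Sum = Δu · [r(2) + r(2.5) + r(3) + ...].
Sum = -128.

-128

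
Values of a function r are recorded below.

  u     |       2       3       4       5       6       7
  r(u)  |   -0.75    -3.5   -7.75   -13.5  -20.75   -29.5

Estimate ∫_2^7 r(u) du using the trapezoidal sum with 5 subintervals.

-60.625

Δu = 1.
T_5 = (1/2)·[(-0.75) + 2·(-3.5) + 2·(-7.75) + 2·(-13.5) + 2·(-20.75) + (-29.5)] = -60.625.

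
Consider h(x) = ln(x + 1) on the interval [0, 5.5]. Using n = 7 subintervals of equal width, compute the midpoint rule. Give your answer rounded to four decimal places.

6.6877

Δx = (5.5 − 0)/7 = 11/14.
Midpoints: 11/28, 33/28, 55/28, 2.75, 99/28, 121/28, 143/28.
h(11/28) ≈ 0.3314, h(33/28) ≈ 0.7787, h(55/28) ≈ 1.0866, h(2.75) ≈ 1.3218, h(99/28) ≈ 1.5120, h(121/28) ≈ 1.6717, h(143/28) ≈ 1.8095.
Sum = Δx · [h(11/28) + h(33/28) + h(55/28) + ...].
Sum ≈ 6.6877.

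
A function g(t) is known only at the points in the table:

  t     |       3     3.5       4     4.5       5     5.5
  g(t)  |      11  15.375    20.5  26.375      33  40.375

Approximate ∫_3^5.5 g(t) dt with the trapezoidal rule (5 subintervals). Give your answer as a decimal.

60.46875

Δt = 0.5.
T_5 = (0.5/2)·[11 + 2·15.375 + 2·20.5 + 2·26.375 + 2·33 + 40.375] = 60.46875.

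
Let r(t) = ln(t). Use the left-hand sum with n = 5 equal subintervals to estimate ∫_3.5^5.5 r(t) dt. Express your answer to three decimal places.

Δt = (5.5 − 3.5)/5 = 0.4.
Left endpoints: 3.5, 3.9, 4.3, 4.7, 5.1.
r(3.5) ≈ 1.253, r(3.9) ≈ 1.361, r(4.3) ≈ 1.459, r(4.7) ≈ 1.548, r(5.1) ≈ 1.629.
Sum = Δt · [r(3.5) + r(3.9) + r(4.3) + r(4.7) + r(5.1)].
Sum ≈ 2.900.

2.900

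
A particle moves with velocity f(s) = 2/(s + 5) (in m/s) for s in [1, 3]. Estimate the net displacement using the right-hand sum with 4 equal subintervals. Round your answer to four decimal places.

Δs = (3 − 1)/4 = 0.5.
Right endpoints: 1.5, 2, 2.5, 3.
f(1.5) = 4/13, f(2) = 2/7, f(2.5) = 4/15, f(3) = 0.25.
Sum = Δs · [f(1.5) + f(2) + f(2.5) + f(3)].
Sum ≈ 0.5550.

0.5550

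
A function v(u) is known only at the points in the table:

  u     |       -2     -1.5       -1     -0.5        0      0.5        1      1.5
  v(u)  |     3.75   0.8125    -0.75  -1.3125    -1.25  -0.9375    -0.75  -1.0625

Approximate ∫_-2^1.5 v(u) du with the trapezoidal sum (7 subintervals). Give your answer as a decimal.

-1.421875

Δu = 0.5.
T_7 = (0.5/2)·[3.75 + 2·0.8125 + 2·(-0.75) + 2·(-1.3125) + 2·(-1.25) + 2·(-0.9375) + 2·(-0.75) + (-1.0625)] = -1.421875.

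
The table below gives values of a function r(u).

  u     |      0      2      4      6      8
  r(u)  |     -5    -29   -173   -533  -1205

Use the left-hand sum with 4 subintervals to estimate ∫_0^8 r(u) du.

Δu = 2.
Sum = 2·[(-5) + (-29) + (-173) + (-533)] = -1480.

-1480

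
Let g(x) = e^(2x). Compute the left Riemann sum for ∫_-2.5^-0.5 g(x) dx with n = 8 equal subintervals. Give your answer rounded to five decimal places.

Δx = (-0.5 − (-2.5))/8 = 0.25.
Left endpoints: -2.5, -2.25, -2, -1.75, -1.5, -1.25, -1, -0.75.
g(-2.5) ≈ 0.00674, g(-2.25) ≈ 0.01111, g(-2) ≈ 0.01832, g(-1.75) ≈ 0.03020, g(-1.5) ≈ 0.04979, g(-1.25) ≈ 0.08208, g(-1) ≈ 0.13534, g(-0.75) ≈ 0.22313.
Sum = Δx · [g(-2.5) + g(-2.25) + g(-2) + ...].
Sum ≈ 0.13917.

0.13917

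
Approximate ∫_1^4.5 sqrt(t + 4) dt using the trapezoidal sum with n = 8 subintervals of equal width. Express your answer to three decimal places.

9.067

Δt = (4.5 − 1)/8 = 0.4375.
f(1) ≈ 2.236, f(1.4375) ≈ 2.332, f(1.875) ≈ 2.424, f(2.3125) ≈ 2.512, f(2.75) ≈ 2.598, f(3.1875) ≈ 2.681, f(3.625) ≈ 2.761, f(4.0625) ≈ 2.839, f(4.5) ≈ 2.915.
T_8 = (Δt/2)·[f(t_0) + 2f(t_1) + ... + 2f(t_{7}) + f(t_8)].
Sum ≈ 9.067.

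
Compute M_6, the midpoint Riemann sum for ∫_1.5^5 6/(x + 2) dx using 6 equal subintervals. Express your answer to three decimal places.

4.154

Δx = (5 − 1.5)/6 = 7/12.
Midpoints: 43/24, 2.375, 71/24, 85/24, 4.125, 113/24.
f(43/24) = 144/91, f(2.375) = 48/35, f(71/24) = 144/119, f(85/24) = 144/133, f(4.125) = 48/49, f(113/24) = 144/161.
Sum = Δx · [f(43/24) + f(2.375) + f(71/24) + ...].
Sum ≈ 4.154.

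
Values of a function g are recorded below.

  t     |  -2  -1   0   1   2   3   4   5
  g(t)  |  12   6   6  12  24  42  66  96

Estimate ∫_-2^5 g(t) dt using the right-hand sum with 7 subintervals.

252

Δt = 1.
Sum = 1·[6 + 6 + 12 + 24 + 42 + 66 + 96] = 252.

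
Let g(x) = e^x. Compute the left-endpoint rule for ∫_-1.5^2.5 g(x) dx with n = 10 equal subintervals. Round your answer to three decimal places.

9.727

Δx = (2.5 − (-1.5))/10 = 0.4.
Left endpoints: -1.5, -1.1, -0.7, -0.3, 0.1, 0.5, 0.9, 1.3, 1.7, 2.1.
g(-1.5) ≈ 0.223, g(-1.1) ≈ 0.333, g(-0.7) ≈ 0.497, g(-0.3) ≈ 0.741, g(0.1) ≈ 1.105, g(0.5) ≈ 1.649, g(0.9) ≈ 2.460, g(1.3) ≈ 3.669, g(1.7) ≈ 5.474, g(2.1) ≈ 8.166.
Sum = Δx · [g(-1.5) + g(-1.1) + g(-0.7) + ...].
Sum ≈ 9.727.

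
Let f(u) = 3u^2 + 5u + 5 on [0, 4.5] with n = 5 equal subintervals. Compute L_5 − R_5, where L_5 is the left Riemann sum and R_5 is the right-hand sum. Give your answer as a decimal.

-74.925

L_5 = 128.61.
R_5 = 203.535.
L_5 − R_5 = -74.925.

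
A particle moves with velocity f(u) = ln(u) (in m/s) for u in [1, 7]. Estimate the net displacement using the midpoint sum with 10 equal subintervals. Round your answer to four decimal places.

Δu = (7 − 1)/10 = 0.6.
Midpoints: 1.3, 1.9, 2.5, 3.1, 3.7, 4.3, 4.9, 5.5, 6.1, 6.7.
f(1.3) ≈ 0.2624, f(1.9) ≈ 0.6419, f(2.5) ≈ 0.9163, f(3.1) ≈ 1.1314, f(3.7) ≈ 1.3083, f(4.3) ≈ 1.4586, f(4.9) ≈ 1.5892, f(5.5) ≈ 1.7047, f(6.1) ≈ 1.8083, f(6.7) ≈ 1.9021.
Sum = Δu · [f(1.3) + f(1.9) + f(2.5) + ...].
Sum ≈ 7.6339.

7.6339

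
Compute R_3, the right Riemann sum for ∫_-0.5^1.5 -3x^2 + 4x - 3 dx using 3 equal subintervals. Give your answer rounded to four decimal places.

-5.2778

Δx = (1.5 − (-0.5))/3 = 2/3.
Right endpoints: 1/6, 5/6, 1.5.
f(1/6) = -29/12, f(5/6) = -1.75, f(1.5) = -3.75.
Sum = Δx · [f(1/6) + f(5/6) + f(1.5)].
Sum ≈ -5.2778.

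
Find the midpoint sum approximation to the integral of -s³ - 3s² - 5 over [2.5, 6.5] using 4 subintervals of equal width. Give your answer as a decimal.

Δs = (6.5 − 2.5)/4 = 1.
Midpoints: 3, 4, 5, 6.
f(3) = -59, f(4) = -117, f(5) = -205, f(6) = -329.
Sum = Δs · [f(3) + f(4) + f(5) + f(6)].
Sum = -710.

-710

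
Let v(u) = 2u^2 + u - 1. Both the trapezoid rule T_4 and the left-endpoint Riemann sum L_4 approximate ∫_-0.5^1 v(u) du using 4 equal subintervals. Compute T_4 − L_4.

0.5625

T_4 = -0.3046875.
L_4 = -0.8671875.
T_4 − L_4 = 0.5625.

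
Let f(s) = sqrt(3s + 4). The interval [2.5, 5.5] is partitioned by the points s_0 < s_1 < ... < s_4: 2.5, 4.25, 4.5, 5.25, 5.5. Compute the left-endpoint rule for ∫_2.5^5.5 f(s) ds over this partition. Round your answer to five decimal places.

11.20621

Subinterval widths: 1.75, 0.25, 0.75, 0.25.
Left endpoints: 2.5, 4.25, 4.5, 5.25.
f(2.5) ≈ 3.39116, f(4.25) ≈ 4.09268, f(4.5) ≈ 4.18330, f(5.25) ≈ 4.44410.
Sum = Σ Δs_i · f(s_i).
Sum ≈ 11.20621.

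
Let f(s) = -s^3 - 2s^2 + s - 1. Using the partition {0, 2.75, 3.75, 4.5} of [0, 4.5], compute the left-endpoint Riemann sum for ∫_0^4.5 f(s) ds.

-95.50390625

Subinterval widths: 2.75, 1, 0.75.
Left endpoints: 0, 2.75, 3.75.
f(0) = -1, f(2.75) = -34.171875, f(3.75) = -78.109375.
Sum = Σ Δs_i · f(s_i).
Sum = -95.50390625.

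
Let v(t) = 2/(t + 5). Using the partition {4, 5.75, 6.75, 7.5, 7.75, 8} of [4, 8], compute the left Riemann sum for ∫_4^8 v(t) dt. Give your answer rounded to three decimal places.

0.782

Subinterval widths: 1.75, 1, 0.75, 0.25, 0.25.
Left endpoints: 4, 5.75, 6.75, 7.5, 7.75.
v(4) = 2/9, v(5.75) = 8/43, v(6.75) = 8/47, v(7.5) = 0.16, v(7.75) = 8/51.
Sum = Σ Δt_i · v(t_i).
Sum ≈ 0.782.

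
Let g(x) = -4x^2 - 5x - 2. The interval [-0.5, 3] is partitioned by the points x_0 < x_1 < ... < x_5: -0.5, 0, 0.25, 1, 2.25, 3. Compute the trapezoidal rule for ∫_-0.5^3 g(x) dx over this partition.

Subinterval widths: 0.5, 0.25, 0.75, 1.25, 0.75.
g(-0.5) = -0.5, g(0) = -2, g(0.25) = -3.5, g(1) = -11, g(2.25) = -33.5, g(3) = -53.
On each subinterval the trapezoid contributes (Δx_i/2)·[g(x_{i-1}) + g(x_i)].
Sum = -67.

-67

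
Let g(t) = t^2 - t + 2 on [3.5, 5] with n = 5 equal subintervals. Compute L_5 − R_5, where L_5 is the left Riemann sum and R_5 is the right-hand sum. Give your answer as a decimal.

-3.375

L_5 = 22.335.
R_5 = 25.71.
L_5 − R_5 = -3.375.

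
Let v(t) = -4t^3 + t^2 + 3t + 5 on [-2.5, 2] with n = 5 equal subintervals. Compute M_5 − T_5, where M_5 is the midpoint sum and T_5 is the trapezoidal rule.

M_5 = 48.8475.
T_5 = 52.4925.
M_5 − T_5 = -3.645.

-3.645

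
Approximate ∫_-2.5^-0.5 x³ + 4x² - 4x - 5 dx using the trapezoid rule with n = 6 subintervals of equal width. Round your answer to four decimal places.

12.8981

Δx = (-0.5 − (-2.5))/6 = 1/3.
f(-2.5) = 14.375, f(-13/6) = 2651/216, f(-11/6) = 2077/216, f(-1.5) = 6.625, f(-7/6) = 761/216, f(-5/6) = 115/216, f(-0.5) = -2.125.
T_6 = (Δx/2)·[f(x_0) + 2f(x_1) + ... + 2f(x_{5}) + f(x_6)].
Sum ≈ 12.8981.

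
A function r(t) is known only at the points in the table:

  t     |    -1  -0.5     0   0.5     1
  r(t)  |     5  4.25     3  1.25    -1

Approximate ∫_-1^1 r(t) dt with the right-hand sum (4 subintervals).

Δt = 0.5.
Sum = 0.5·[4.25 + 3 + 1.25 + (-1)] = 3.75.

3.75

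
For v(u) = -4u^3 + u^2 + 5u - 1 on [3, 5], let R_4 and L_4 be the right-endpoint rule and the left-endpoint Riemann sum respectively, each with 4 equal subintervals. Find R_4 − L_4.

R_4 = -568.75.
L_4 = -385.75.
R_4 − L_4 = -183.

-183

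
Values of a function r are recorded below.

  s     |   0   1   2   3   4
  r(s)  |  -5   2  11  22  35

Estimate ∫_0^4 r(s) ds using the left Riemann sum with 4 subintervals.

30

Δs = 1.
Sum = 1·[(-5) + 2 + 11 + 22] = 30.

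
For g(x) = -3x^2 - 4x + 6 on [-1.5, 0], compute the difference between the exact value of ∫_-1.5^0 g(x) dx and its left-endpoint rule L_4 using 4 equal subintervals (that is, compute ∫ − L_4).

Exact integral: ∫_-1.5^0 g(x) dx = 10.125.
L_4 = 9.87890625.
Error = 10.125 − 9.87890625 = 0.24609375.

0.24609375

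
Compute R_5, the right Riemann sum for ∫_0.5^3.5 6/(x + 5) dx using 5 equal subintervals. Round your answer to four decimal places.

2.4999

Δx = (3.5 − 0.5)/5 = 0.6.
Right endpoints: 1.1, 1.7, 2.3, 2.9, 3.5.
f(1.1) = 60/61, f(1.7) = 60/67, f(2.3) = 60/73, f(2.9) = 60/79, f(3.5) = 12/17.
Sum = Δx · [f(1.1) + f(1.7) + f(2.3) + f(2.9) + f(3.5)].
Sum ≈ 2.4999.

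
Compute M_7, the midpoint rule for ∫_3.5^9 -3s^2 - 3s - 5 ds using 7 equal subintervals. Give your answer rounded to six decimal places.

-815.901148

Δs = (9 − 3.5)/7 = 11/14.
Midpoints: 109/28, 131/28, 153/28, 6.25, 197/28, 219/28, 241/28.
f(109/28) = -48719/784, f(131/28) = -66407/784, f(153/28) = -86999/784, f(6.25) = -140.9375, f(197/28) = -136895/784, f(219/28) = -166199/784, f(241/28) = -198407/784.
Sum = Δs · [f(109/28) + f(131/28) + f(153/28) + ...].
Sum ≈ -815.901148.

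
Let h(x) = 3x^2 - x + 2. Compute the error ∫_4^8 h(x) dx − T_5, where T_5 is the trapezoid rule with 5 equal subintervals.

-1.28

Exact integral: ∫_4^8 h(x) dx = 432.
T_5 = 433.28.
Error = 432 − 433.28 = -1.28.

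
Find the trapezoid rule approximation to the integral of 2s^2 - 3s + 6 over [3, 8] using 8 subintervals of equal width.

271.484375

Δs = (8 − 3)/8 = 0.625.
f(3) = 15, f(3.625) = 21.40625, f(4.25) = 29.375, f(4.875) = 38.90625, f(5.5) = 50, f(6.125) = 62.65625, f(6.75) = 76.875, f(7.375) = 92.65625, f(8) = 110.
T_8 = (Δs/2)·[f(s_0) + 2f(s_1) + ... + 2f(s_{7}) + f(s_8)].
Sum = 271.484375.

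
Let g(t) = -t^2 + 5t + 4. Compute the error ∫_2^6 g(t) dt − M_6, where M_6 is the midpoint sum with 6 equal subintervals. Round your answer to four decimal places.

Exact integral: ∫_2^6 g(t) dt ≈ 26.666667.
M_6 ≈ 26.814815.
Error ≈ 26.666667 − 26.814815 ≈ -0.1481.

-0.1481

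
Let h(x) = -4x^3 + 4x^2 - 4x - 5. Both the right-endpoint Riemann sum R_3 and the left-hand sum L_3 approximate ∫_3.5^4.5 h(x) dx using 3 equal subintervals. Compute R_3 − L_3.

-55

R_3 ≈ -244.9814815.
L_3 ≈ -189.9814815.
R_3 − L_3 = -55.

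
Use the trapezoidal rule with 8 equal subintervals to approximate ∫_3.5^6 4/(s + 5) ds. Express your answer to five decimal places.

1.03150

Δs = (6 − 3.5)/8 = 0.3125.
f(3.5) = 8/17, f(3.8125) = 64/141, f(4.125) = 32/73, f(4.4375) = 64/151, f(4.75) = 16/39, f(5.0625) = 64/161, f(5.375) = 32/83, f(5.6875) = 64/171, f(6) = 4/11.
T_8 = (Δs/2)·[f(s_0) + 2f(s_1) + ... + 2f(s_{7}) + f(s_8)].
Sum ≈ 1.03150.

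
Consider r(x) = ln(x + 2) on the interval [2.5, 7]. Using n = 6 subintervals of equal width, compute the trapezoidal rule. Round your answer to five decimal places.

Δx = (7 − 2.5)/6 = 0.75.
r(2.5) ≈ 1.50408, r(3.25) ≈ 1.65823, r(4) ≈ 1.79176, r(4.75) ≈ 1.90954, r(5.5) ≈ 2.01490, r(6.25) ≈ 2.11021, r(7) ≈ 2.19722.
T_6 = (Δx/2)·[r(x_0) + 2r(x_1) + ... + 2r(x_{5}) + r(x_6)].
Sum ≈ 8.50147.

8.50147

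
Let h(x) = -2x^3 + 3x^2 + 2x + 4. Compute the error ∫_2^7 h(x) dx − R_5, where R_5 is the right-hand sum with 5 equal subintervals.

282.5

Exact integral: ∫_2^7 h(x) dx = -792.5.
R_5 = -1075.
Error = -792.5 − (-1075) = 282.5.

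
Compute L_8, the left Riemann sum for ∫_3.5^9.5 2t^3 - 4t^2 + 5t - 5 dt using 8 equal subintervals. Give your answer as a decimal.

2591.0625

Δt = (9.5 − 3.5)/8 = 0.75.
Left endpoints: 3.5, 4.25, 5, 5.75, 6.5, 7.25, 8, 8.75.
f(3.5) = 49.25, f(4.25) = 97.53125, f(5) = 170, f(5.75) = 271.71875, f(6.5) = 407.75, f(7.25) = 583.15625, f(8) = 803, f(8.75) = 1072.34375.
Sum = Δt · [f(3.5) + f(4.25) + f(5) + ...].
Sum = 2591.0625.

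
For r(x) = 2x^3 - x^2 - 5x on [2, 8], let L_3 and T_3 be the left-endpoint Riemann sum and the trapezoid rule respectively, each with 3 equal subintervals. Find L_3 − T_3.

-918

L_3 = 920.
T_3 = 1838.
L_3 − T_3 = -918.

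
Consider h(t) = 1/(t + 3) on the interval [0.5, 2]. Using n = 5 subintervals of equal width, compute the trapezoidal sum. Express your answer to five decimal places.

0.35699

Δt = (2 − 0.5)/5 = 0.3.
h(0.5) = 2/7, h(0.8) = 5/19, h(1.1) = 10/41, h(1.4) = 5/22, h(1.7) = 10/47, h(2) = 0.2.
T_5 = (Δt/2)·[h(t_0) + 2h(t_1) + ... + 2h(t_{4}) + h(t_5)].
Sum ≈ 0.35699.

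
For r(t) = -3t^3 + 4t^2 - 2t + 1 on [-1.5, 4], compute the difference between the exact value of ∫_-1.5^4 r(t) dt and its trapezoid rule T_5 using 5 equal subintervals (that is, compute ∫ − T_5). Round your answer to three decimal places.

Exact integral: ∫_-1.5^4 r(t) dt ≈ -106.61979.
T_5 = -114.66125.
Error ≈ -106.61979 − (-114.66125) ≈ 8.041.

8.041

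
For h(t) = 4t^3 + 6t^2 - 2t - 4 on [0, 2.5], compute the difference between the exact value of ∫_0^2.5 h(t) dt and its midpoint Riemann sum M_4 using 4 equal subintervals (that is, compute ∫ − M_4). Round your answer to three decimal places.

1.709

Exact integral: ∫_0^2.5 h(t) dt = 54.0625.
M_4 ≈ 52.35352.
Error ≈ 54.0625 − 52.35352 ≈ 1.709.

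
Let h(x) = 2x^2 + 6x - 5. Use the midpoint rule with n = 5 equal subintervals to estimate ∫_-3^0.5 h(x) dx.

-25.9525

Δx = (0.5 − (-3))/5 = 0.7.
Midpoints: -2.65, -1.95, -1.25, -0.55, 0.15.
h(-2.65) = -6.855, h(-1.95) = -9.095, h(-1.25) = -9.375, h(-0.55) = -7.695, h(0.15) = -4.055.
Sum = Δx · [h(-2.65) + h(-1.95) + h(-1.25) + h(-0.55) + h(0.15)].
Sum = -25.9525.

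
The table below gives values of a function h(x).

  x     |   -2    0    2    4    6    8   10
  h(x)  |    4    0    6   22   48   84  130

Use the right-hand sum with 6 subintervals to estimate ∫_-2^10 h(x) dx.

Δx = 2.
Sum = 2·[0 + 6 + 22 + 48 + 84 + 130] = 580.

580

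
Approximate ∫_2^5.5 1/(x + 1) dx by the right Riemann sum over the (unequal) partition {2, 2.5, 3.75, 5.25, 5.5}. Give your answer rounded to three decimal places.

Subinterval widths: 0.5, 1.25, 1.5, 0.25.
Right endpoints: 2.5, 3.75, 5.25, 5.5.
f(2.5) = 2/7, f(3.75) = 4/19, f(5.25) = 0.16, f(5.5) = 2/13.
Sum = Σ Δx_i · f(x_i).
Sum ≈ 0.684.

0.684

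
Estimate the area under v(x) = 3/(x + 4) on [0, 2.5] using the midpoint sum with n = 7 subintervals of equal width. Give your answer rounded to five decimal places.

1.45591

Δx = (2.5 − 0)/7 = 5/14.
Midpoints: 5/28, 15/28, 25/28, 1.25, 45/28, 55/28, 65/28.
v(5/28) = 28/39, v(15/28) = 84/127, v(25/28) = 84/137, v(1.25) = 4/7, v(45/28) = 84/157, v(55/28) = 84/167, v(65/28) = 28/59.
Sum = Δx · [v(5/28) + v(15/28) + v(25/28) + ...].
Sum ≈ 1.45591.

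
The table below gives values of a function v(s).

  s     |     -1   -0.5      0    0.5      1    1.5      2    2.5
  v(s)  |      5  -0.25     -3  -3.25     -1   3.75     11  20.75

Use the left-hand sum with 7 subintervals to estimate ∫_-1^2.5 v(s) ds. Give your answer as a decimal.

Δs = 0.5.
Sum = 0.5·[5 + (-0.25) + (-3) + (-3.25) + (-1) + 3.75 + 11] = 6.125.

6.125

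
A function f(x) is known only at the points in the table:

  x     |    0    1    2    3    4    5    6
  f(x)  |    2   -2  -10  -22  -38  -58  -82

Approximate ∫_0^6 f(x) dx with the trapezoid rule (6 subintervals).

-170

Δx = 1.
T_6 = (1/2)·[2 + 2·(-2) + 2·(-10) + 2·(-22) + 2·(-38) + 2·(-58) + (-82)] = -170.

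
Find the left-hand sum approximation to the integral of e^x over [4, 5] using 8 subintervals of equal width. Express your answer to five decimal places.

Δx = (5 − 4)/8 = 0.125.
Left endpoints: 4, 4.125, 4.25, 4.375, 4.5, 4.625, 4.75, 4.875.
f(4) ≈ 54.59815, f(4.125) ≈ 61.86781, f(4.25) ≈ 70.10541, f(4.375) ≈ 79.43984, f(4.5) ≈ 90.01713, f(4.625) ≈ 102.00277, f(4.75) ≈ 115.58428, f(4.875) ≈ 130.97415.
Sum = Δx · [f(4) + f(4.125) + f(4.25) + ...].
Sum ≈ 88.07369.

88.07369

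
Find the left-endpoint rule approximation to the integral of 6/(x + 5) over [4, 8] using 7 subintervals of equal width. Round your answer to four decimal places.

Δx = (8 − 4)/7 = 4/7.
Left endpoints: 4, 32/7, 36/7, 40/7, 44/7, 48/7, 52/7.
f(4) = 2/3, f(32/7) = 42/67, f(36/7) = 42/71, f(40/7) = 0.56, f(44/7) = 42/79, f(48/7) = 42/83, f(52/7) = 14/29.
Sum = Δx · [f(4) + f(32/7) + f(36/7) + ...].
Sum ≈ 2.2660.

2.2660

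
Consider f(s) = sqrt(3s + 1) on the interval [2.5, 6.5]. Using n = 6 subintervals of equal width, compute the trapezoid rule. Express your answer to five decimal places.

Δs = (6.5 − 2.5)/6 = 2/3.
f(2.5) ≈ 2.91548, f(19/6) ≈ 3.24037, f(23/6) ≈ 3.53553, f(4.5) ≈ 3.80789, f(31/6) ≈ 4.06202, f(35/6) ≈ 4.30116, f(6.5) ≈ 4.52769.
T_6 = (Δs/2)·[f(s_0) + 2f(s_1) + ... + 2f(s_{5}) + f(s_6)].
Sum ≈ 15.11237.

15.11237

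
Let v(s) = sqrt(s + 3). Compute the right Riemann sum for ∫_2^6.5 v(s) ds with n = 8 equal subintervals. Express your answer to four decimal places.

Δs = (6.5 − 2)/8 = 0.5625.
Right endpoints: 2.5625, 3.125, 3.6875, 4.25, 4.8125, 5.375, 5.9375, 6.5.
v(2.5625) ≈ 2.3585, v(3.125) ≈ 2.4749, v(3.6875) ≈ 2.5860, v(4.25) ≈ 2.6926, v(4.8125) ≈ 2.7951, v(5.375) ≈ 2.8940, v(5.9375) ≈ 2.9896, v(6.5) ≈ 3.0822.
Sum = Δs · [v(2.5625) + v(3.125) + v(3.6875) + ...].
Sum ≈ 12.3034.

12.3034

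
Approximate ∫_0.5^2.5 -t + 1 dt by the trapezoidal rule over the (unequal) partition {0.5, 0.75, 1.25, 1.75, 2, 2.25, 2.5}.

-1

Subinterval widths: 0.25, 0.5, 0.5, 0.25, 0.25, 0.25.
f(0.5) = 0.5, f(0.75) = 0.25, f(1.25) = -0.25, f(1.75) = -0.75, f(2) = -1, f(2.25) = -1.25, f(2.5) = -1.5.
On each subinterval the trapezoid contributes (Δt_i/2)·[f(t_{i-1}) + f(t_i)].
Sum = -1.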